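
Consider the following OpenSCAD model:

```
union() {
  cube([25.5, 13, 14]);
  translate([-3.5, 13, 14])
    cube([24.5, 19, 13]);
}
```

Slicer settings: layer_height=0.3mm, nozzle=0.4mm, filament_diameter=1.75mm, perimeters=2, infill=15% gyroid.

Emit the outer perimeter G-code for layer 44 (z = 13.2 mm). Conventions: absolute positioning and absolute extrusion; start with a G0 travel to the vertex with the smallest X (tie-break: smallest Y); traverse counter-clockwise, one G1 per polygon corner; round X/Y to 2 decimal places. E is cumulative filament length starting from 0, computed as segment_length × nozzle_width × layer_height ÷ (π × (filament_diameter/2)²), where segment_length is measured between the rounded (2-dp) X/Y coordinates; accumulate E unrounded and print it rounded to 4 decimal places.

At z = 13.2 mm: the cube (footprint 25.5×13) is included at this height; the cube at (-3.5, 13) does not reach this height (z outside [14, 27]); Taking the union: only the 25.5×13 cube is present, so the union is just that shape — 1 connected region. The outline is a single polygon with 4 vertices. Extrusion per mm of travel: 0.4 × 0.3 / (π × 0.875²) = 0.049890. Accumulating E over each segment gives final E = 3.8415.

G0 X0.00 Y0.00 Z13.20
G1 X25.50 Y0.00 E1.2722
G1 X25.50 Y13.00 E1.9208
G1 X0.00 Y13.00 E3.1930
G1 X0.00 Y0.00 E3.8415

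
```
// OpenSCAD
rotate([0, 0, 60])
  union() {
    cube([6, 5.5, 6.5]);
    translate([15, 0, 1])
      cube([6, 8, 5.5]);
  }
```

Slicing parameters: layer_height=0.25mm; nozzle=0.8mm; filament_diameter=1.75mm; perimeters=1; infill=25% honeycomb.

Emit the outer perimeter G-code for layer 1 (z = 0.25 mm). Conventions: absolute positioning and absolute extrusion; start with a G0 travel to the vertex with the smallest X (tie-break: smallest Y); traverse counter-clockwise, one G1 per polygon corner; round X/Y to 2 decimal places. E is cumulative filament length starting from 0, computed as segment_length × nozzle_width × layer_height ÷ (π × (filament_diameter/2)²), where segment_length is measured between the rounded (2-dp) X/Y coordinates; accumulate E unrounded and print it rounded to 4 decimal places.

At z = 0.25 mm: the cube (footprint 6×5.5) is included at this height; the cube at (15, 0) does not reach this height (z outside [1, 6.5]); Combining (union): only the 6×5.5 cube is present, so the union is just that shape — 1 connected region; (rotated 60° about Z; rotation is an isometry so areas/perimeters/island counts are preserved). The outline is a single polygon with 4 vertices. Extrusion per mm of travel: 0.8 × 0.25 / (π × 0.875²) = 0.083150. Accumulating E over each segment gives final E = 1.9126.

G0 X-4.76 Y2.75 Z0.25
G1 X0.00 Y0.00 E0.4571
G1 X3.00 Y5.20 E0.9563
G1 X-1.76 Y7.95 E1.4134
G1 X-4.76 Y2.75 E1.9126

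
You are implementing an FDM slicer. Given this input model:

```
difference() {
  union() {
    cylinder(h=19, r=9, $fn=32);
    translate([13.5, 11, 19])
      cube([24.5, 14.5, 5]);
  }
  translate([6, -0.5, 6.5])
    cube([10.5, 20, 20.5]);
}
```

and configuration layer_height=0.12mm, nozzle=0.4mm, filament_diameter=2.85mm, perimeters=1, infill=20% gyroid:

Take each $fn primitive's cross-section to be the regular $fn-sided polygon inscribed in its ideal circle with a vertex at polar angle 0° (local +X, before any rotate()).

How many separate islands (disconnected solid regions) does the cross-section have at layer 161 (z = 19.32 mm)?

1

At z = 19.32 mm: the cylinder is not intersected at this z (z outside [0, 19]); the cube at (13.5, 11) (footprint 24.5×14.5) is included at this height; Merging all regions: only the 24.5×14.5 cube at (13.5, 11) is present, so the union is just that shape — 1 connected region; the cube at (6, -0.5) (footprint 10.5×20) is included at this height; After the difference (first − rest): starting from that combined region, the 10.5×20 cube at (6, -0.5) partially overlaps it — only the 25.50 mm² overlap (of its 210.00 mm²) is removed, clipping the outline — 1 connected region. Overall, the cross-section is a single solid region. Island count = 1.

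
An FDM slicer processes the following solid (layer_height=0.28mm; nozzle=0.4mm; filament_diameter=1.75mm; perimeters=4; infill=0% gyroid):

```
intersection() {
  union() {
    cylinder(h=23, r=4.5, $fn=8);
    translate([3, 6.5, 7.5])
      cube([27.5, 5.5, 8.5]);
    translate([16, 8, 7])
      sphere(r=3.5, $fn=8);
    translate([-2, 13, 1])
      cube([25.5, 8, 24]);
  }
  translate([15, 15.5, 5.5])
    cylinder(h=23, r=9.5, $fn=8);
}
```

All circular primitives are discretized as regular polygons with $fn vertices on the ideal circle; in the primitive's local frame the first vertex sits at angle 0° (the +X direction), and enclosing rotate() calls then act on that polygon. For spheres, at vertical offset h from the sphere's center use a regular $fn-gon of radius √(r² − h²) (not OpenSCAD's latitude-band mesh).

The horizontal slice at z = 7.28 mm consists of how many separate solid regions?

2

At z = 7.28 mm: the r=4.5 cylinder gives a regular 8-gon of circumradius 4.5 (constant along its height); the cube at (3, 6.5) is absent (z outside [7.5, 16]); the r=3.5 sphere at (16, 8) slices to a regular 8-gon of circumradius 3.489 (√(r²−h²) with h=0.28 from center); the cube at (-2, 13) is present — its section is the full 25.5×8 rectangle; Combining (union): the 3 present regions are separate (no shared area or edge), so areas and boundary lengths simply add and each stays a separate island — 3 connected regions; the r=9.5 cylinder at (15, 15.5) contributes a regular 8-gon of circumradius 9.5; After intersecting: the r=9.5 cylinder at (15, 15.5) partially overlaps the result so far; clipping to the common part keeps 159.94 mm² — 2 connected regions. The result has 2 disconnected regions.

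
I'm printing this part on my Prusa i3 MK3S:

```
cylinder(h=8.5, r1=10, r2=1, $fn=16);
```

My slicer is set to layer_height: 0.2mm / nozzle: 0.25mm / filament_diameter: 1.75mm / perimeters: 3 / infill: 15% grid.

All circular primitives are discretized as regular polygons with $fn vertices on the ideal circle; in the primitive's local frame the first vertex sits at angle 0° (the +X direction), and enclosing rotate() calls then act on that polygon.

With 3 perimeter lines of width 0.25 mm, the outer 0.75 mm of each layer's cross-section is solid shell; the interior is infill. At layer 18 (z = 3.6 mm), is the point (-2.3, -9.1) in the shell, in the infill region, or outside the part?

At z = 3.6 mm: the cone contributes a regular 16-gon of circumradius 6.188 (interpolated between r1=10 and r2=1 at t=0.424). Overall, the cross-section is a single solid region. The nearest boundary edge runs (-2.37, -5.72)→(-0.00, -6.19); distance from the point to it = 3.30 mm. The point is not inside any of the regions above, so it lies outside the cross-section (3.30 mm from the nearest boundary).

outside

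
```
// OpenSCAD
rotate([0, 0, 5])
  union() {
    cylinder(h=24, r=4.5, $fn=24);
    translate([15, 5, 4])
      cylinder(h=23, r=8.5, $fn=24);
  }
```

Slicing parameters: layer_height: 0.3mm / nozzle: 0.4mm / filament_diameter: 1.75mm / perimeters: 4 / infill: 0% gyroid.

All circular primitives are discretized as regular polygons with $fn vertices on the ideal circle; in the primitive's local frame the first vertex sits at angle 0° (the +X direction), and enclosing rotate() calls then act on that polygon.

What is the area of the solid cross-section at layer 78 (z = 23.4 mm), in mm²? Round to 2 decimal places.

At z = 23.4 mm: the cylinder: section is a regular 24-gon, circumradius r=4.5 (area = (24/2)·4.500²·sin(360°/24) = 62.89 mm²); the r=8.5 cylinder at (15, 5) gives a regular 24-gon of circumradius 8.5 (constant along its height) (area = (24/2)·8.500²·sin(360°/24) = 224.40 mm²); Taking the union: the 2 present regions are separate (no shared area or edge), so areas and boundary lengths simply add and each stays a separate island — area = 287.29 mm²; (whole slice rotated 5° about Z — lengths, areas and connectivity unchanged). Overall, the cross-section has 2 separate islands. Net area = 287.29 mm².

287.29 mm²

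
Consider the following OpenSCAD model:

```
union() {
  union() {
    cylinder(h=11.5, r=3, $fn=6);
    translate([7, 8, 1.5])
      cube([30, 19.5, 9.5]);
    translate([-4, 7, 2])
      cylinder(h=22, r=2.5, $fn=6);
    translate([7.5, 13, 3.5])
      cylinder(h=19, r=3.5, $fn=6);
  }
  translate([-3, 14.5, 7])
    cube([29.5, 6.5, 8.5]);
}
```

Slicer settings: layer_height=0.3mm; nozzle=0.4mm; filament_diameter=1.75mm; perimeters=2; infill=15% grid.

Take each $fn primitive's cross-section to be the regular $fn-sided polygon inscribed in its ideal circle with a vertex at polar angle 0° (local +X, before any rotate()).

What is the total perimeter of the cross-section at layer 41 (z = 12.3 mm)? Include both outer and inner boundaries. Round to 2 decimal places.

95.70 mm

At z = 12.3 mm: the cylinder is absent (z outside [0, 11.5]); the cube at (7, 8) is absent (z outside [1.5, 11]); the r=2.5 cylinder at (-4, 7) gives a regular 6-gon of circumradius 2.5 (constant along its height) (perimeter = 2·6·2.500·sin(180°/6) = 15.00 mm); the cylinder at (7.5, 13): section is a regular 6-gon, circumradius r=3.5 (perimeter = 2·6·3.500·sin(180°/6) = 21.00 mm); Merging all regions: the 2 present regions are separate (no shared area or edge), so areas and boundary lengths simply add and each stays a separate island — boundary = 36.00 mm; the cube at (-3, 14.5) (footprint 29.5×6.5) is included at this height (perimeter 72.00 mm); Taking the union: the regions partially overlap (shared area 6.71 mm²), so the edge portions inside another operand are dropped and the merged outline is re-measured after clipping — boundary = 95.70 mm. Overall, the cross-section has 2 separate islands. Total boundary length (outer) = 95.70 mm.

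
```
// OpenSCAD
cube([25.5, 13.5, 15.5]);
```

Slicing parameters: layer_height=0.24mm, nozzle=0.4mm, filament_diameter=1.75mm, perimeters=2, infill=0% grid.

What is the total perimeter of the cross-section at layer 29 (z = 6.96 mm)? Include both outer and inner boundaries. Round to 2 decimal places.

At z = 6.96 mm: the cube (footprint 25.5×13.5) is included at this height (perimeter 78.00 mm). Overall, the cross-section is a single solid region. Total boundary length (outer) = 78.00 mm.

78.00 mm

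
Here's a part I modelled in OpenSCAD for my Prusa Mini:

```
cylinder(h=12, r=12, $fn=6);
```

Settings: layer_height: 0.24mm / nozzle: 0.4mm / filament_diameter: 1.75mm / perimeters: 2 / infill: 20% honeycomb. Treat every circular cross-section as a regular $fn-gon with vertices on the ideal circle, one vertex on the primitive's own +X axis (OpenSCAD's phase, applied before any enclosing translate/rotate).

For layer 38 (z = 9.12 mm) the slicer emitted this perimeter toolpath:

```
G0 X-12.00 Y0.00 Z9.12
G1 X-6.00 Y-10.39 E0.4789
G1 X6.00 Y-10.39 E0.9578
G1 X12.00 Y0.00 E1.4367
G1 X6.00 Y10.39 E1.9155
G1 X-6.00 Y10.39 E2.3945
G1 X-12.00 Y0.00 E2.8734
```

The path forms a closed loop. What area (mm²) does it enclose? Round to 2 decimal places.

374.04 mm²

Apply the shoelace formula to the sequence of (X, Y) vertices; enclosed area = 374.04 mm².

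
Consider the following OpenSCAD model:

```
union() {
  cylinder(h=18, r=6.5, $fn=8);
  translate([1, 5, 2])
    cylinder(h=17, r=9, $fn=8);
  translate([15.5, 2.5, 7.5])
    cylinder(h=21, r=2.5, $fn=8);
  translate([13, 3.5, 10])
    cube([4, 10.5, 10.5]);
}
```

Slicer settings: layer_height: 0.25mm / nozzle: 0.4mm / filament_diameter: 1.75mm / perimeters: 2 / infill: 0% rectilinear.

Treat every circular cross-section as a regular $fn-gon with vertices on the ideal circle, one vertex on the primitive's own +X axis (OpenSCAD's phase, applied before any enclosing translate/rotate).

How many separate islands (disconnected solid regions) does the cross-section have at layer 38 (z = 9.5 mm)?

At z = 9.5 mm: the r=6.5 cylinder gives a regular 8-gon of circumradius 6.5 (constant along its height); the r=9 cylinder at (1, 5) contributes a regular 8-gon of circumradius 9; the cylinder at (15.5, 2.5): section is a regular 8-gon, circumradius r=2.5; the cube at (13, 3.5) does not reach this height (z outside [10, 20.5]); Combining (union): the regions partially overlap (shared area 92.00 mm²), so overlapping operands fuse into one piece — 2 connected regions. Overall, the cross-section has 2 separate islands. Island count = 2.

2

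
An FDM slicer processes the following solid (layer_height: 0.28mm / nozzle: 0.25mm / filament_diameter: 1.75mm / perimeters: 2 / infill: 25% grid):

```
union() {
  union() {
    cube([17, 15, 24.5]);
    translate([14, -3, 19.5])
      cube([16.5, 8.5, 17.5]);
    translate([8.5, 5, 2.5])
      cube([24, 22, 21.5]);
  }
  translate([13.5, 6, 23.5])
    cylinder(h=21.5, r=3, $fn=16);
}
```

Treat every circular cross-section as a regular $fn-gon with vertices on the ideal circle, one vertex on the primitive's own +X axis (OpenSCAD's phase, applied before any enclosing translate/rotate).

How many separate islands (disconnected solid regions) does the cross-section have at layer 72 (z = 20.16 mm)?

At z = 20.16 mm: the cube (footprint 17×15) is included at this height; the 16.5×8.5 cube at (14, -3) contributes its full rectangle; the cube at (8.5, 5) is present — its section is the full 24×22 rectangle; Taking the union: the regions partially overlap (shared area 108.25 mm²), so overlapping operands fuse into one piece — 1 connected region; the cylinder at (13.5, 6) does not reach this height (z outside [23.5, 45]); Combining (union): only the result so far is present, so the union is just that shape — 1 connected region. Overall, the cross-section is a single solid region. Island count = 1.

1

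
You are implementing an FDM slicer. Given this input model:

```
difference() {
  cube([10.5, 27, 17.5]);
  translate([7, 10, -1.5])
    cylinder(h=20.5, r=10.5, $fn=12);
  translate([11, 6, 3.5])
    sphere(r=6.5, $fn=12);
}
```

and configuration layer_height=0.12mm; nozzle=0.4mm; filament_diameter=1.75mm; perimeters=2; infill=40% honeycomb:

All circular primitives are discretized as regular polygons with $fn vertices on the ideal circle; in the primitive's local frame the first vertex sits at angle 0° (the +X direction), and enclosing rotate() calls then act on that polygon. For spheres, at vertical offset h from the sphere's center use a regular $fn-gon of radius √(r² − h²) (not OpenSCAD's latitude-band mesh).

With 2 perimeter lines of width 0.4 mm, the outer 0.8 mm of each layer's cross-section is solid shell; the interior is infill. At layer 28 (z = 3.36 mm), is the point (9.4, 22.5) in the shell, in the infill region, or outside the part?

At z = 3.36 mm: the cube is present — its section is the full 10.5×27 rectangle; the r=10.5 cylinder at (7, 10) gives a regular 12-gon of circumradius 10.5 (constant along its height); the sphere at (11, 6): section is a regular 12-gon, circumradius = √(r²−h²) = √(6.5²−0.14²) = 6.498; Subtracting the remaining from the first: starting from the 10.5×27 cube, the r=10.5 cylinder at (7, 10) partially overlaps it — only the 200.91 mm² overlap (of its 330.75 mm²) is removed, clipping the outline; the r=6.5 sphere at (11, 6) partially overlaps it — only the 0.35 mm² overlap (of its 126.69 mm²) is removed, clipping the outline — 3 connected regions. Overall, the cross-section has 3 separate islands. The nearest boundary edge runs (10.50, 27.00)→(10.50, 19.56); distance from the point to it = 1.10 mm. (Shell/infill is judged within the island containing the point — the largest one.) The point is inside the cross-section and 1.10 mm from the nearest boundary — more than the 0.8 mm shell width (2 × 0.4), so it's in the infill interior.

infill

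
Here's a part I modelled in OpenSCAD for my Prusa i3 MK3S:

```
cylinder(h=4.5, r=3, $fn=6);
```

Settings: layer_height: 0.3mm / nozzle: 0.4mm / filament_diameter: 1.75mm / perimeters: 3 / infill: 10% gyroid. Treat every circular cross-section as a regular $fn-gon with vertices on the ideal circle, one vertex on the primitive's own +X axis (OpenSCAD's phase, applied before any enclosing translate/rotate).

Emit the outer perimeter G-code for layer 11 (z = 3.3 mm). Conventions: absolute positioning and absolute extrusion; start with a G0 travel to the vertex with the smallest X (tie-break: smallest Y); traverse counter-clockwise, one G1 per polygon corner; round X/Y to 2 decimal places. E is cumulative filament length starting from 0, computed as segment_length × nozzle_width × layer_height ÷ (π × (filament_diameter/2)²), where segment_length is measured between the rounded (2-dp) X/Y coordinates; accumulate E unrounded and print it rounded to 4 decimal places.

G0 X-3.00 Y0.00 Z3.30
G1 X-1.50 Y-2.60 E0.1498
G1 X1.50 Y-2.60 E0.2994
G1 X3.00 Y0.00 E0.4492
G1 X1.50 Y2.60 E0.5989
G1 X-1.50 Y2.60 E0.7486
G1 X-3.00 Y0.00 E0.8984

At z = 3.3 mm: the r=3 cylinder gives a regular 6-gon of circumradius 3 (constant along its height). The outline is a single polygon with 6 vertices. Extrusion per mm of travel: 0.4 × 0.3 / (π × 0.875²) = 0.049890. Accumulating E over each segment gives final E = 0.8984.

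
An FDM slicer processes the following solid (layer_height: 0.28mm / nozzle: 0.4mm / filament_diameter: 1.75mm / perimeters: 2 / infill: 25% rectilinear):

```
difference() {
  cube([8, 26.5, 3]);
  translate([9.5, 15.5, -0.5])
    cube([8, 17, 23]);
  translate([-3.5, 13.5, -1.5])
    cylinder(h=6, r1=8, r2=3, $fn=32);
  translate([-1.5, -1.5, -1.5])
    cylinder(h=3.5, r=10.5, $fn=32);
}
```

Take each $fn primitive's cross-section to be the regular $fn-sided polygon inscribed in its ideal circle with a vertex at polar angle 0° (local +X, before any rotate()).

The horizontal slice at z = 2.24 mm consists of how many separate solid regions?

1

At z = 2.24 mm: the cube is present — its section is the full 8×26.5 rectangle; the 8×17 cube at (9.5, 15.5) contributes its full rectangle; the cone at (-3.5, 13.5) contributes a regular 32-gon of circumradius 4.883 (interpolated between r1=8 and r2=3 at t=0.623); the cylinder at (-1.5, -1.5) is not intersected at this z (z outside [-1.5, 2]); Subtracting the remaining from the first: starting from the 8×26.5 cube, the 8×17 cube at (9.5, 15.5) misses the remaining region (no effect); the cone at (-3.5, 13.5) partially overlaps it — only the 6.36 mm² overlap (of its 74.44 mm²) is removed, clipping the outline — 1 connected region. The result has 1 disconnected region.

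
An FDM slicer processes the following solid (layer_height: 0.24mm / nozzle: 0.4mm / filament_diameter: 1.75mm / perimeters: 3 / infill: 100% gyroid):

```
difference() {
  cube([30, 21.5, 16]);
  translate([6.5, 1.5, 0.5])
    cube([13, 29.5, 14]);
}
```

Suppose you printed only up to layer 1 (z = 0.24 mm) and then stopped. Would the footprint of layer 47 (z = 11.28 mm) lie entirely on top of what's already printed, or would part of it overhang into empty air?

entirely on top

Compare the two slices. At z = 0.24: the 30×21.5 cube contributes its full rectangle (area 645.00 mm²); the cube at (6.5, 1.5) does not reach this height (z outside [0.5, 14.5]); Subtracting the remaining from the first: none of the subtracted shapes is present at this height, so the 30×21.5 cube is unchanged — area = 645.00 mm². At z = 11.28: the cube is present — its section is the full 30×21.5 rectangle (area 645.00 mm²); the cube at (6.5, 1.5) (footprint 13×29.5) is included at this height (area 383.50 mm²); Subtracting the remaining from the first: starting from the 30×21.5 cube (645.00 mm²), the 13×29.5 cube at (6.5, 1.5) partially overlaps it — only the 260.00 mm² overlap (of its 383.50 mm²) is removed, clipping the outline — area = 385.00 mm². Checking containment: the cross-section at z = 11.28 is a subset of the cross-section at z = 0.24.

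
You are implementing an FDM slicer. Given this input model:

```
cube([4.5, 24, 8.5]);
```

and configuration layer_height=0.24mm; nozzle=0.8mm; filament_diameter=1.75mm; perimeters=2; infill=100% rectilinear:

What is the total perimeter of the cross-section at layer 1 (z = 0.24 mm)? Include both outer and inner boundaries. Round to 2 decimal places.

At z = 0.24 mm: the cube is present — its section is the full 4.5×24 rectangle (perimeter 57.00 mm). Overall, the cross-section is a single solid region. Total boundary length (outer) = 57.00 mm.

57.00 mm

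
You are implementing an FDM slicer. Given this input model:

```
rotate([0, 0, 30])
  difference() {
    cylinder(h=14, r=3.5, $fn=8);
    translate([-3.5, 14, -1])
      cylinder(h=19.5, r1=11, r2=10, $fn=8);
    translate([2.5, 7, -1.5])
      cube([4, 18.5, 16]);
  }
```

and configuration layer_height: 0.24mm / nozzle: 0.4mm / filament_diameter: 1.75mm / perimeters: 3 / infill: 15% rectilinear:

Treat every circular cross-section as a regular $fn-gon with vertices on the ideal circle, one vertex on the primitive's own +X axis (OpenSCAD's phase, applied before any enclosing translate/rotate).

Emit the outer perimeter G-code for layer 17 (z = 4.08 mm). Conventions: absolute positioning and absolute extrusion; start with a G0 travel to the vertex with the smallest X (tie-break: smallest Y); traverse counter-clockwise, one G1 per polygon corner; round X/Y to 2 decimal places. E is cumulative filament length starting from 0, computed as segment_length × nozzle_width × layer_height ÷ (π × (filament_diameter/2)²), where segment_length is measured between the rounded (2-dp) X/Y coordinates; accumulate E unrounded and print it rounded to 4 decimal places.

G0 X-3.38 Y0.91 Z4.08
G1 X-3.03 Y-1.75 E0.1071
G1 X-0.91 Y-3.38 E0.2138
G1 X1.75 Y-3.03 E0.3209
G1 X3.38 Y-0.91 E0.4276
G1 X3.03 Y1.75 E0.5347
G1 X0.91 Y3.38 E0.6414
G1 X-1.75 Y3.03 E0.7485
G1 X-3.38 Y0.91 E0.8553

At z = 4.08 mm: the r=3.5 cylinder gives a regular 8-gon of circumradius 3.5 (constant along its height); the cone at (-3.5, 14) contributes a regular 8-gon of circumradius 10.739 (interpolated between r1=11 and r2=10 at t=0.261); the cube at (2.5, 7) is present — its section is the full 4×18.5 rectangle; Subtracting the remaining from the first: starting from the r=3.5 cylinder, the cone at (-3.5, 14) misses the remaining region (no effect); the 4×18.5 cube at (2.5, 7) misses the remaining region (no effect) — 1 connected region; (whole slice rotated 30° about Z — lengths, areas and connectivity unchanged). The outline is a single polygon with 8 vertices. Extrusion per mm of travel: 0.4 × 0.24 / (π × 0.875²) = 0.039912. Accumulating E over each segment gives final E = 0.8553.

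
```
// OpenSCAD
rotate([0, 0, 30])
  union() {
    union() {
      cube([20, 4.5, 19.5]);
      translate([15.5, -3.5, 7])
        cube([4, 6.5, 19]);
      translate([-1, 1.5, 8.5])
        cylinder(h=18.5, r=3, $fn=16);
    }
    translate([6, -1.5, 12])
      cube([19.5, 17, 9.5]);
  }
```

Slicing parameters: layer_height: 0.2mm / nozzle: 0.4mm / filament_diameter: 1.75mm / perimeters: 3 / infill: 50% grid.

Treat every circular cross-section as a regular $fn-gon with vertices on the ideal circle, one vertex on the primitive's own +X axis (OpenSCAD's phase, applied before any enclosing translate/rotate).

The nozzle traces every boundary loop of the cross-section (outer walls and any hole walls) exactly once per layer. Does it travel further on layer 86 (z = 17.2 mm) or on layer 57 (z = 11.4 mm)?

layer 86 (z = 17.2 mm)

Layer 86 (z = 17.2): the cube is present — its section is the full 20×4.5 rectangle (perimeter 49.00 mm); the 4×6.5 cube at (15.5, -3.5) contributes its full rectangle (perimeter 21.00 mm); the r=3 cylinder at (-1, 1.5) gives a regular 16-gon of circumradius 3 (constant along its height) (perimeter = 2·16·3.000·sin(180°/16) = 18.73 mm); Merging all regions: the regions partially overlap (shared area 18.73 mm²), so the edge portions inside another operand are dropped and the merged outline is re-measured after clipping — boundary = 63.63 mm; the 19.5×17 cube at (6, -1.5) contributes its full rectangle (perimeter 73.00 mm); Combining (union): the regions partially overlap (shared area 69.00 mm²), so the edge portions inside another operand are dropped and the merged outline is re-measured after clipping — boundary = 96.63 mm; (rotated 30° about Z; rotation is an isometry so areas/perimeters/island counts are preserved). So its perimeter = 96.63 mm. Layer 57 (z = 11.4): the cube is present — its section is the full 20×4.5 rectangle (perimeter 49.00 mm); the cube at (15.5, -3.5) is present — its section is the full 4×6.5 rectangle (perimeter 21.00 mm); the r=3 cylinder at (-1, 1.5) gives a regular 16-gon of circumradius 3 (constant along its height) (perimeter = 2·16·3.000·sin(180°/16) = 18.73 mm); Combining (union): the regions partially overlap (shared area 18.73 mm²), so the edge portions inside another operand are dropped and the merged outline is re-measured after clipping — boundary = 63.63 mm; the cube at (6, -1.5) is absent (z outside [12, 21.5]); Merging all regions: only that combined region is present, so the union is just that shape — boundary = 63.63 mm; (rotated 30° about Z; rotation is an isometry so areas/perimeters/island counts are preserved). So its perimeter = 63.63 mm. Layer 86 is larger (96.63 vs 63.63 mm).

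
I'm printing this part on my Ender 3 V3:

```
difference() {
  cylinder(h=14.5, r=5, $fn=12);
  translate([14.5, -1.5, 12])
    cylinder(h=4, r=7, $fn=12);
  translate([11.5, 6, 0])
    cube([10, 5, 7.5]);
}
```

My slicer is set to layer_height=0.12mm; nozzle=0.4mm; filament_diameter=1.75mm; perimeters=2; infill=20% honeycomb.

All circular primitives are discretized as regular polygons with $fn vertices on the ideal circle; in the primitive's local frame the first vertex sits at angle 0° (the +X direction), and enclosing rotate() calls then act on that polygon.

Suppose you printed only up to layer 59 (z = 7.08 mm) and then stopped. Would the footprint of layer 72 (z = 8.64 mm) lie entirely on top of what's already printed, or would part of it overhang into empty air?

Compare the two slices. At z = 7.08: the cylinder: section is a regular 12-gon, circumradius r=5 (area = (12/2)·5.000²·sin(360°/12) = 75.00 mm²); the cylinder at (14.5, -1.5) is not intersected at this z (z outside [12, 16]); the 10×5 cube at (11.5, 6) contributes its full rectangle (area 50.00 mm²); After the difference (first − rest): starting from the r=5 cylinder (75.00 mm²), the 10×5 cube at (11.5, 6) misses the remaining region (no effect) — area = 75.00 mm². At z = 8.64: the r=5 cylinder gives a regular 12-gon of circumradius 5 (constant along its height) (area = (12/2)·5.000²·sin(360°/12) = 75.00 mm²); the cylinder at (14.5, -1.5) is not intersected at this z (z outside [12, 16]); the cube at (11.5, 6) does not reach this height (z outside [0, 7.5]); After the difference (first − rest): none of the subtracted shapes is present at this height, so the r=5 cylinder is unchanged — area = 75.00 mm². Checking containment: the cross-section at z = 8.64 is a subset of the cross-section at z = 7.08.

entirely on top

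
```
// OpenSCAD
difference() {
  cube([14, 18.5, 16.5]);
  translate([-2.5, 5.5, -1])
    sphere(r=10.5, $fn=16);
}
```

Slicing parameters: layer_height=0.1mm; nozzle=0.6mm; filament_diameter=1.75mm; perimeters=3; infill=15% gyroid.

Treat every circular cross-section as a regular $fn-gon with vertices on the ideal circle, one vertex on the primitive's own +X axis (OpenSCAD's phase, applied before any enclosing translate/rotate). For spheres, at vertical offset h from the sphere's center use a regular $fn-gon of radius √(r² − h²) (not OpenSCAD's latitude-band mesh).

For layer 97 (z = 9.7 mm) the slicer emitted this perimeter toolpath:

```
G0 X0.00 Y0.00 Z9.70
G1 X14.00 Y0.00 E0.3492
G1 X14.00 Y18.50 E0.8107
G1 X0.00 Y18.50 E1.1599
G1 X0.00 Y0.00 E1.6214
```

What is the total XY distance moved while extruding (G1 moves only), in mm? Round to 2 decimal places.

Sum the Euclidean lengths of each G1 segment: total = 65.00 mm.

65.00 mm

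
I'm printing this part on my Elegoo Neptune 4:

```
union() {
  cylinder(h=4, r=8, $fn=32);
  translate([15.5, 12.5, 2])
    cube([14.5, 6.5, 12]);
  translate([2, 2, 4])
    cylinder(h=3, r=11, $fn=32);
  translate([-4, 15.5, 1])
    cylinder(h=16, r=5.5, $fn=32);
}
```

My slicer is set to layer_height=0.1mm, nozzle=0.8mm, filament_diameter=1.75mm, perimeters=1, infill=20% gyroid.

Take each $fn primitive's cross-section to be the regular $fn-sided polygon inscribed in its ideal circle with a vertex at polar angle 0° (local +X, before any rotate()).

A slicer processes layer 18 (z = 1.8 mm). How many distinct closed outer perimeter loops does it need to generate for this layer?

At z = 1.8 mm: the cylinder: section is a regular 32-gon, circumradius r=8; the cube at (15.5, 12.5) is not intersected at this z (z outside [2, 14]); the cylinder at (2, 2) does not reach this height (z outside [4, 7]); the r=5.5 cylinder at (-4, 15.5) contributes a regular 32-gon of circumradius 5.5; Taking the union: the 2 present regions are separate (no shared area or edge), so areas and boundary lengths simply add and each stays a separate island — 2 connected regions. The result has 2 disconnected regions.

2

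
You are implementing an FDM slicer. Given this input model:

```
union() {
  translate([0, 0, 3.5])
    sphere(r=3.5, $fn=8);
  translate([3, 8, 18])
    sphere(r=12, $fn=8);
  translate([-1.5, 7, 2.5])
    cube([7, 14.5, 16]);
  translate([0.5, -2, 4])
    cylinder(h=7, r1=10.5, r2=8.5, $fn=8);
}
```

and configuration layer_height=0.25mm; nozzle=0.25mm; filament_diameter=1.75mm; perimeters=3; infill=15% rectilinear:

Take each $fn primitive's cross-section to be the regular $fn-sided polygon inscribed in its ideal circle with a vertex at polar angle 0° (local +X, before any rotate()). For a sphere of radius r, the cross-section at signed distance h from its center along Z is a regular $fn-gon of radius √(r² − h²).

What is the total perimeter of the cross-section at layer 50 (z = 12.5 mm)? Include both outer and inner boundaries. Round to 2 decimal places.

73.30 mm

At z = 12.5 mm: the sphere is absent (|z−center|=9.000 > r=3.5); the r=12 sphere at (3, 8) contributes a regular 8-gon of circumradius √(12²−5.5²) = 10.665 (perimeter = 2·8·10.665·sin(180°/8) = 65.30 mm); the cube at (-1.5, 7) (footprint 7×14.5) is included at this height (perimeter 43.00 mm); the cone at (0.5, -2) is absent (z outside [4, 11]); Taking the union: the regions partially overlap (shared area 76.17 mm²), so the edge portions inside another operand are dropped and the merged outline is re-measured after clipping — boundary = 73.30 mm. Overall, the cross-section is a single solid region. Total boundary length (outer) = 73.30 mm.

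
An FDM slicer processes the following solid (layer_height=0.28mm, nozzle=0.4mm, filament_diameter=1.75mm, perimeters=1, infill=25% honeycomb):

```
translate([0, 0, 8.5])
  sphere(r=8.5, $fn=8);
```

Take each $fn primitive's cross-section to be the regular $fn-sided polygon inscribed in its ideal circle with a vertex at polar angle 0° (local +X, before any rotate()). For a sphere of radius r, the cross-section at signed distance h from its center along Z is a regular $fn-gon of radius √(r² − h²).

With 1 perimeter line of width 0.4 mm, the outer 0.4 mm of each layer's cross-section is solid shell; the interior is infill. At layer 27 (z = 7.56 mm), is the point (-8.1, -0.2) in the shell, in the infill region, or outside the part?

At z = 7.56 mm: the r=8.5 sphere contributes a regular 8-gon of circumradius √(8.5²−0.94²) = 8.448. Overall, the cross-section is a single solid region. The nearest boundary edge runs (-8.45, 0.00)→(-5.97, -5.97); distance from the point to it = 0.24 mm. The point is inside the cross-section, 0.24 mm from the nearest boundary — within the 0.4 mm shell band (1 × 0.4).

shell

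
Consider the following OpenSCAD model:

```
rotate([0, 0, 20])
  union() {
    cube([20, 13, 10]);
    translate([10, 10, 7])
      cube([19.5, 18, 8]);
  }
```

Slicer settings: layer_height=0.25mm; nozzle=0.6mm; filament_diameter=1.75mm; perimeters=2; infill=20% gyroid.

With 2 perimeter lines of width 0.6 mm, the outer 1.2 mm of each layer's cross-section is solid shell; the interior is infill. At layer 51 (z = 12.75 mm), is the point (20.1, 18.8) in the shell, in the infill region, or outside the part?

At z = 12.75 mm: the cube is not intersected at this z (z outside [0, 10]); the cube at (10, 10) (footprint 19.5×18) is included at this height; Taking the union: only the 19.5×18 cube at (10, 10) is present, so the union is just that shape — 1 connected region; (rotated 20° about Z; rotation is an isometry so areas/perimeters/island counts are preserved). Overall, the cross-section is a single solid region. Undo the 20° rotation: the query point maps to (25.318, 10.792) in the un-rotated model frame. The nearest boundary edge runs (10.00, 10.00)→(29.50, 10.00); distance from the point to it = 0.79 mm. The point is inside the cross-section, 0.79 mm from the nearest boundary — within the 1.2 mm shell band (2 × 0.6).

shell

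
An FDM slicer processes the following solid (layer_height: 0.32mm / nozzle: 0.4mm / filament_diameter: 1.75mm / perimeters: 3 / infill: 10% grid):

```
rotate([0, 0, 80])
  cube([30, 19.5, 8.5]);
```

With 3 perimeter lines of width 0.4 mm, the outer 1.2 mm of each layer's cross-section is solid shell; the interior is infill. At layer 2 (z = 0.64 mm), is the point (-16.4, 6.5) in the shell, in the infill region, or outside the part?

infill

At z = 0.64 mm: the cube is present — its section is the full 30×19.5 rectangle; (rotated 80° about Z; rotation is an isometry so areas/perimeters/island counts are preserved). Overall, the cross-section is a single solid region. Undo the 80° rotation: the query point maps to (3.553, 17.280) in the un-rotated model frame. The nearest boundary edge runs (30.00, 19.50)→(0.00, 19.50); distance from the point to it = 2.22 mm. The point is inside the cross-section and 2.22 mm from the nearest boundary — more than the 1.2 mm shell width (3 × 0.4), so it's in the infill interior.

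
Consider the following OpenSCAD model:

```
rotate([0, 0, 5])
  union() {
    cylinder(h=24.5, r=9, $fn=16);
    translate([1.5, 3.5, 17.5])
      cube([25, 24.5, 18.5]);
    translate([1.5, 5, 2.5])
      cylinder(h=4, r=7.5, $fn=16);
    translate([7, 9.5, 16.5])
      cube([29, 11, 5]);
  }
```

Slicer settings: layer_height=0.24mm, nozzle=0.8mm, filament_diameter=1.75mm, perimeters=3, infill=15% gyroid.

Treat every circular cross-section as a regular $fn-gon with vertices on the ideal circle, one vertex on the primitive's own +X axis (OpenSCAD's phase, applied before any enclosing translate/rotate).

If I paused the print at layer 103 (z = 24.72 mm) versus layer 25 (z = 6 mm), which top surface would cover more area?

Layer 103 (z = 24.72): the cylinder is absent (z outside [0, 24.5]); the cube at (1.5, 3.5) is present — its section is the full 25×24.5 rectangle (area 612.50 mm²); the cylinder at (1.5, 5) is absent (z outside [2.5, 6.5]); the cube at (7, 9.5) is absent (z outside [16.5, 21.5]); Merging all regions: only the 25×24.5 cube at (1.5, 3.5) is present, so the union is just that shape — area = 612.50 mm²; (rotated 5° about Z; rotation is an isometry so areas/perimeters/island counts are preserved). So its area = 612.50 mm². Layer 25 (z = 6): the r=9 cylinder gives a regular 16-gon of circumradius 9 (constant along its height) (area = (16/2)·9.000²·sin(360°/16) = 247.98 mm²); the cube at (1.5, 3.5) is absent (z outside [17.5, 36]); the cylinder at (1.5, 5): section is a regular 16-gon, circumradius r=7.5 (area = (16/2)·7.500²·sin(360°/16) = 172.21 mm²); the cube at (7, 9.5) is not intersected at this z (z outside [16.5, 21.5]); Merging all regions: the regions partially overlap — summed areas 420.19 mm² minus the doubly-counted overlap 122.93 mm² gives 297.25 mm² — area = 297.25 mm²; (rotated 5° about Z; rotation is an isometry so areas/perimeters/island counts are preserved). So its area = 297.25 mm². Layer 103 is larger (612.50 vs 297.25 mm²).

layer 103 (z = 24.72 mm)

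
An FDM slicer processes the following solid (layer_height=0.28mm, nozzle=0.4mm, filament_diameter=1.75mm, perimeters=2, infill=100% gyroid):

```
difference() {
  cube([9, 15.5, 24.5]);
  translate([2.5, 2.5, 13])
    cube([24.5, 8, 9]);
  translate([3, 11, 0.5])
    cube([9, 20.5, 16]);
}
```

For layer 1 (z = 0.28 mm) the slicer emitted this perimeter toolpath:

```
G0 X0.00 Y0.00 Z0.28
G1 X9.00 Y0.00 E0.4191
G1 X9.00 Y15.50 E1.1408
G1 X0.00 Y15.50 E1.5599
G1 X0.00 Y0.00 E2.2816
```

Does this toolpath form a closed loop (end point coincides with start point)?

Start point (G0): (0.00, 0.00). End point (last G1): the path returns to the start — closed.

yes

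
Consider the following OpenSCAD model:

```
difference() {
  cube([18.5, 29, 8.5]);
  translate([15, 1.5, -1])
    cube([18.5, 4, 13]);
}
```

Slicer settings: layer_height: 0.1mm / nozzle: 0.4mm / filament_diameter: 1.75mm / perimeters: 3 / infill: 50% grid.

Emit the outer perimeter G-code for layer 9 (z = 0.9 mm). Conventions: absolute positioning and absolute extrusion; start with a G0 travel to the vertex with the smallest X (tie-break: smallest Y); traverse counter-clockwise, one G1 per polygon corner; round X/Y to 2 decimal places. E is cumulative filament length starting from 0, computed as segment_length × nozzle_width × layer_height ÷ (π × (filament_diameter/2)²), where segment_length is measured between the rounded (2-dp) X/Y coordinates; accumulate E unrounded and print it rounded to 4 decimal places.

G0 X0.00 Y0.00 Z0.90
G1 X18.50 Y0.00 E0.3077
G1 X18.50 Y1.50 E0.3326
G1 X15.00 Y1.50 E0.3908
G1 X15.00 Y5.50 E0.4573
G1 X18.50 Y5.50 E0.5155
G1 X18.50 Y29.00 E0.9063
G1 X0.00 Y29.00 E1.2140
G1 X0.00 Y0.00 E1.6963

At z = 0.9 mm: the cube (footprint 18.5×29) is included at this height; the cube at (15, 1.5) (footprint 18.5×4) is included at this height; After the difference (first − rest): starting from the 18.5×29 cube, the 18.5×4 cube at (15, 1.5) partially overlaps it — only the 14.00 mm² overlap (of its 74.00 mm²) is removed, clipping the outline — 1 connected region. The outline is a single polygon with 8 vertices. Extrusion per mm of travel: 0.4 × 0.1 / (π × 0.875²) = 0.016630. Accumulating E over each segment gives final E = 1.6963.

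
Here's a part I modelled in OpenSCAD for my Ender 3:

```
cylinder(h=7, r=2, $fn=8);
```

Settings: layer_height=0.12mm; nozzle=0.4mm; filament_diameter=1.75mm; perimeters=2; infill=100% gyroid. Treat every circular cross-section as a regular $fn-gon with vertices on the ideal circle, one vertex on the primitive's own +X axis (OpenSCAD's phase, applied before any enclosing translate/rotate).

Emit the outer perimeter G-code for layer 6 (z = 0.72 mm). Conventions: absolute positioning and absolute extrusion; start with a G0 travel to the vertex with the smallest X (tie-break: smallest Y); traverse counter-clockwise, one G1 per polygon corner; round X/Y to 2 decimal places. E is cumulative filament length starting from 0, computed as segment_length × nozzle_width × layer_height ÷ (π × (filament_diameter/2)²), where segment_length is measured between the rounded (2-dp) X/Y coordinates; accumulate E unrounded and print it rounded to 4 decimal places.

At z = 0.72 mm: the cylinder: section is a regular 8-gon, circumradius r=2. The outline is a single polygon with 8 vertices. Extrusion per mm of travel: 0.4 × 0.12 / (π × 0.875²) = 0.019956. Accumulating E over each segment gives final E = 0.2440.

G0 X-2.00 Y0.00 Z0.72
G1 X-1.41 Y-1.41 E0.0305
G1 X0.00 Y-2.00 E0.0610
G1 X1.41 Y-1.41 E0.0915
G1 X2.00 Y0.00 E0.1220
G1 X1.41 Y1.41 E0.1525
G1 X0.00 Y2.00 E0.1830
G1 X-1.41 Y1.41 E0.2135
G1 X-2.00 Y0.00 E0.2440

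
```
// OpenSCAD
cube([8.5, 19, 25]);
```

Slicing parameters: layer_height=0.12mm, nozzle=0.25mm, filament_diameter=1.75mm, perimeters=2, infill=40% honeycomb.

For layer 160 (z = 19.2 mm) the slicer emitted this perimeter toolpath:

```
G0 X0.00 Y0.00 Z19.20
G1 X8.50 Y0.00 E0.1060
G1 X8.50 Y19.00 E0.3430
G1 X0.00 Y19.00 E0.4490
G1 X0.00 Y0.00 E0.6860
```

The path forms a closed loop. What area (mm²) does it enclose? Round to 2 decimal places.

161.50 mm²

Apply the shoelace formula to the sequence of (X, Y) vertices; enclosed area = 161.50 mm².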